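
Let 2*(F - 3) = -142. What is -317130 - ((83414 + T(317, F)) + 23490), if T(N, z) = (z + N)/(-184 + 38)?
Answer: -61908715/146 ≈ -4.2403e+5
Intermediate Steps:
F = -68 (F = 3 + (½)*(-142) = 3 - 71 = -68)
T(N, z) = -N/146 - z/146 (T(N, z) = (N + z)/(-146) = (N + z)*(-1/146) = -N/146 - z/146)
-317130 - ((83414 + T(317, F)) + 23490) = -317130 - ((83414 + (-1/146*317 - 1/146*(-68))) + 23490) = -317130 - ((83414 + (-317/146 + 34/73)) + 23490) = -317130 - ((83414 - 249/146) + 23490) = -317130 - (12178195/146 + 23490) = -317130 - 1*15607735/146 = -317130 - 15607735/146 = -61908715/146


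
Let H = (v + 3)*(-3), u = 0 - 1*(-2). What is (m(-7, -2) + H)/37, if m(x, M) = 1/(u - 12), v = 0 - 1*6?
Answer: 89/370 ≈ 0.24054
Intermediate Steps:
u = 2 (u = 0 + 2 = 2)
v = -6 (v = 0 - 6 = -6)
H = 9 (H = (-6 + 3)*(-3) = -3*(-3) = 9)
m(x, M) = -1/10 (m(x, M) = 1/(2 - 12) = 1/(-10) = -1/10)
(m(-7, -2) + H)/37 = (-1/10 + 9)/37 = (89/10)*(1/37) = 89/370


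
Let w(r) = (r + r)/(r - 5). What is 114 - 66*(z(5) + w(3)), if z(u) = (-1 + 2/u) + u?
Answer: 108/5 ≈ 21.600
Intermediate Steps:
w(r) = 2*r/(-5 + r) (w(r) = (2*r)/(-5 + r) = 2*r/(-5 + r))
z(u) = -1 + u + 2/u (z(u) = (-1 + 2/u) + u = -1 + u + 2/u)
114 - 66*(z(5) + w(3)) = 114 - 66*((-1 + 5 + 2/5) + 2*3/(-5 + 3)) = 114 - 66*((-1 + 5 + 2*(⅕)) + 2*3/(-2)) = 114 - 66*((-1 + 5 + ⅖) + 2*3*(-½)) = 114 - 66*(22/5 - 3) = 114 - 66*7/5 = 114 - 33*14/5 = 114 - 462/5 = 108/5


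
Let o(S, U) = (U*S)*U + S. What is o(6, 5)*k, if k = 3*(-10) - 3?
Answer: -5148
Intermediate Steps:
o(S, U) = S + S*U² (o(S, U) = (S*U)*U + S = S*U² + S = S + S*U²)
k = -33 (k = -30 - 3 = -33)
o(6, 5)*k = (6*(1 + 5²))*(-33) = (6*(1 + 25))*(-33) = (6*26)*(-33) = 156*(-33) = -5148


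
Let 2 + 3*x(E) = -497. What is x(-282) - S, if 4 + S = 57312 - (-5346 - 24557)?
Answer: -262132/3 ≈ -87377.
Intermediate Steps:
x(E) = -499/3 (x(E) = -⅔ + (⅓)*(-497) = -⅔ - 497/3 = -499/3)
S = 87211 (S = -4 + (57312 - (-5346 - 24557)) = -4 + (57312 - 1*(-29903)) = -4 + (57312 + 29903) = -4 + 87215 = 87211)
x(-282) - S = -499/3 - 1*87211 = -499/3 - 87211 = -262132/3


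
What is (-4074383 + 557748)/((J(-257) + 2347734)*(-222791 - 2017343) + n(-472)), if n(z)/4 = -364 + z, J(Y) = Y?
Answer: 3516635/5258663045262 ≈ 6.6873e-7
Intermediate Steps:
n(z) = -1456 + 4*z (n(z) = 4*(-364 + z) = -1456 + 4*z)
(-4074383 + 557748)/((J(-257) + 2347734)*(-222791 - 2017343) + n(-472)) = (-4074383 + 557748)/((-257 + 2347734)*(-222791 - 2017343) + (-1456 + 4*(-472))) = -3516635/(2347477*(-2240134) + (-1456 - 1888)) = -3516635/(-5258663041918 - 3344) = -3516635/(-5258663045262) = -3516635*(-1/5258663045262) = 3516635/5258663045262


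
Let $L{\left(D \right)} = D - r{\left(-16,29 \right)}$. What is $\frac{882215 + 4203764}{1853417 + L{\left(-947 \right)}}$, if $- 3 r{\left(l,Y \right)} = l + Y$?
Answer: $\frac{15257937}{5557423} \approx 2.7455$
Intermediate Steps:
$r{\left(l,Y \right)} = - \frac{Y}{3} - \frac{l}{3}$ ($r{\left(l,Y \right)} = - \frac{l + Y}{3} = - \frac{Y + l}{3} = - \frac{Y}{3} - \frac{l}{3}$)
$L{\left(D \right)} = \frac{13}{3} + D$ ($L{\left(D \right)} = D - \left(\left(- \frac{1}{3}\right) 29 - - \frac{16}{3}\right) = D - \left(- \frac{29}{3} + \frac{16}{3}\right) = D - - \frac{13}{3} = D + \frac{13}{3} = \frac{13}{3} + D$)
$\frac{882215 + 4203764}{1853417 + L{\left(-947 \right)}} = \frac{882215 + 4203764}{1853417 + \left(\frac{13}{3} - 947\right)} = \frac{5085979}{1853417 - \frac{2828}{3}} = \frac{5085979}{\frac{5557423}{3}} = 5085979 \cdot \frac{3}{5557423} = \frac{15257937}{5557423}$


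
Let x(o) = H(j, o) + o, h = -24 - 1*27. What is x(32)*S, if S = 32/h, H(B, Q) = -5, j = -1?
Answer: -288/17 ≈ -16.941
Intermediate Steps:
h = -51 (h = -24 - 27 = -51)
x(o) = -5 + o
S = -32/51 (S = 32/(-51) = 32*(-1/51) = -32/51 ≈ -0.62745)
x(32)*S = (-5 + 32)*(-32/51) = 27*(-32/51) = -288/17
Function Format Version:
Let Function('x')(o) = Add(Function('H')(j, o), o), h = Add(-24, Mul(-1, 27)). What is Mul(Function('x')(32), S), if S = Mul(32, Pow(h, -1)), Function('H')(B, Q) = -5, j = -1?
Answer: Rational(-288, 17) ≈ -16.941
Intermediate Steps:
h = -51 (h = Add(-24, -27) = -51)
Function('x')(o) = Add(-5, o)
S = Rational(-32, 51) (S = Mul(32, Pow(-51, -1)) = Mul(32, Rational(-1, 51)) = Rational(-32, 51) ≈ -0.62745)
Mul(Function('x')(32), S) = Mul(Add(-5, 32), Rational(-32, 51)) = Mul(27, Rational(-32, 51)) = Rational(-288, 17)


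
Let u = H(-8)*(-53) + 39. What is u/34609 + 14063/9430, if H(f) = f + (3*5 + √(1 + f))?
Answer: 11794527/7960070 - I*√7/653 ≈ 1.4817 - 0.0040517*I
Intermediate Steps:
H(f) = 15 + f + √(1 + f) (H(f) = f + (15 + √(1 + f)) = 15 + f + √(1 + f))
u = -332 - 53*I*√7 (u = (15 - 8 + √(1 - 8))*(-53) + 39 = (15 - 8 + √(-7))*(-53) + 39 = (15 - 8 + I*√7)*(-53) + 39 = (7 + I*√7)*(-53) + 39 = (-371 - 53*I*√7) + 39 = -332 - 53*I*√7 ≈ -332.0 - 140.22*I)
u/34609 + 14063/9430 = (-332 - 53*I*√7)/34609 + 14063/9430 = (-332 - 53*I*√7)*(1/34609) + 14063*(1/9430) = (-332/34609 - I*√7/653) + 343/230 = 11794527/7960070 - I*√7/653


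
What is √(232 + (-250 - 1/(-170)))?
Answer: I*√520030/170 ≈ 4.2419*I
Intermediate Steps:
√(232 + (-250 - 1/(-170))) = √(232 + (-250 - 1*(-1/170))) = √(232 + (-250 + 1/170)) = √(232 - 42499/170) = √(-3059/170) = I*√520030/170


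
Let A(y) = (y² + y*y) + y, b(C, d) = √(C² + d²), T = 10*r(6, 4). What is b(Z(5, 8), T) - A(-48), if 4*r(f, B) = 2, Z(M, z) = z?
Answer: -4560 + √89 ≈ -4550.6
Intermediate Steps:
r(f, B) = ½ (r(f, B) = (¼)*2 = ½)
T = 5 (T = 10*(½) = 5)
A(y) = y + 2*y² (A(y) = (y² + y²) + y = 2*y² + y = y + 2*y²)
b(Z(5, 8), T) - A(-48) = √(8² + 5²) - (-48)*(1 + 2*(-48)) = √(64 + 25) - (-48)*(1 - 96) = √89 - (-48)*(-95) = √89 - 1*4560 = √89 - 4560 = -4560 + √89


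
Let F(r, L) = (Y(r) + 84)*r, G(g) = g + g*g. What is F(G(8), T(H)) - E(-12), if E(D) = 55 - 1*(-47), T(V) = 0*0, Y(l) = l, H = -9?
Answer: 11130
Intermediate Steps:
T(V) = 0
G(g) = g + g²
F(r, L) = r*(84 + r) (F(r, L) = (r + 84)*r = (84 + r)*r = r*(84 + r))
E(D) = 102 (E(D) = 55 + 47 = 102)
F(G(8), T(H)) - E(-12) = (8*(1 + 8))*(84 + 8*(1 + 8)) - 1*102 = (8*9)*(84 + 8*9) - 102 = 72*(84 + 72) - 102 = 72*156 - 102 = 11232 - 102 = 11130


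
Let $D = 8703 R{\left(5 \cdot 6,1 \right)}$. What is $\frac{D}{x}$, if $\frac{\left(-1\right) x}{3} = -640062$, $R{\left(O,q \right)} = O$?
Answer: $\frac{4835}{35559} \approx 0.13597$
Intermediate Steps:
$x = 1920186$ ($x = \left(-3\right) \left(-640062\right) = 1920186$)
$D = 261090$ ($D = 8703 \cdot 5 \cdot 6 = 8703 \cdot 30 = 261090$)
$\frac{D}{x} = \frac{261090}{1920186} = 261090 \cdot \frac{1}{1920186} = \frac{4835}{35559}$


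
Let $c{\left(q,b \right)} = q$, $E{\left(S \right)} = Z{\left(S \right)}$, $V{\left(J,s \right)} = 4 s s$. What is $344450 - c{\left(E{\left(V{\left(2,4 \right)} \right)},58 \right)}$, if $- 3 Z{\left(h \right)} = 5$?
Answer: $\frac{1033355}{3} \approx 3.4445 \cdot 10^{5}$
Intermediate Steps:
$Z{\left(h \right)} = - \frac{5}{3}$ ($Z{\left(h \right)} = \left(- \frac{1}{3}\right) 5 = - \frac{5}{3}$)
$V{\left(J,s \right)} = 4 s^{2}$
$E{\left(S \right)} = - \frac{5}{3}$
$344450 - c{\left(E{\left(V{\left(2,4 \right)} \right)},58 \right)} = 344450 - - \frac{5}{3} = 344450 + \frac{5}{3} = \frac{1033355}{3}$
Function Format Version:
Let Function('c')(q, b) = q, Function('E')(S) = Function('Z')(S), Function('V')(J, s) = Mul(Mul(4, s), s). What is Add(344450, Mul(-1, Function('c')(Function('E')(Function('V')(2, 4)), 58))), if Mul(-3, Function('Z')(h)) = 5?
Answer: Rational(1033355, 3) ≈ 3.4445e+5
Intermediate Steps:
Function('Z')(h) = Rational(-5, 3) (Function('Z')(h) = Mul(Rational(-1, 3), 5) = Rational(-5, 3))
Function('V')(J, s) = Mul(4, Pow(s, 2))
Function('E')(S) = Rational(-5, 3)
Add(344450, Mul(-1, Function('c')(Function('E')(Function('V')(2, 4)), 58))) = Add(344450, Mul(-1, Rational(-5, 3))) = Add(344450, Rational(5, 3)) = Rational(1033355, 3)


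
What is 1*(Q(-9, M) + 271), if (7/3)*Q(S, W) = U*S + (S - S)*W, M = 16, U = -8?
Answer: 2113/7 ≈ 301.86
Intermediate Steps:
Q(S, W) = -24*S/7 (Q(S, W) = 3*(-8*S + (S - S)*W)/7 = 3*(-8*S + 0*W)/7 = 3*(-8*S + 0)/7 = 3*(-8*S)/7 = -24*S/7)
1*(Q(-9, M) + 271) = 1*(-24/7*(-9) + 271) = 1*(216/7 + 271) = 1*(2113/7) = 2113/7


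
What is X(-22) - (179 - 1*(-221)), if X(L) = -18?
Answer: -418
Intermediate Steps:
X(-22) - (179 - 1*(-221)) = -18 - (179 - 1*(-221)) = -18 - (179 + 221) = -18 - 1*400 = -18 - 400 = -418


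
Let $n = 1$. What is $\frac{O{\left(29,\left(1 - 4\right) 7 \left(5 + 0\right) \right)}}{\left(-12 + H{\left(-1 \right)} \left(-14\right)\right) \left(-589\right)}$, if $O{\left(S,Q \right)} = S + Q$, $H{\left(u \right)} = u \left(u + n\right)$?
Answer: $- \frac{1}{93} \approx -0.010753$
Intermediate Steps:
$H{\left(u \right)} = u \left(1 + u\right)$ ($H{\left(u \right)} = u \left(u + 1\right) = u \left(1 + u\right)$)
$O{\left(S,Q \right)} = Q + S$
$\frac{O{\left(29,\left(1 - 4\right) 7 \left(5 + 0\right) \right)}}{\left(-12 + H{\left(-1 \right)} \left(-14\right)\right) \left(-589\right)} = \frac{\left(1 - 4\right) 7 \left(5 + 0\right) + 29}{\left(-12 + - (1 - 1) \left(-14\right)\right) \left(-589\right)} = \frac{- 3 \cdot 7 \cdot 5 + 29}{\left(-12 + \left(-1\right) 0 \left(-14\right)\right) \left(-589\right)} = \frac{\left(-3\right) 35 + 29}{\left(-12 + 0 \left(-14\right)\right) \left(-589\right)} = \frac{-105 + 29}{\left(-12 + 0\right) \left(-589\right)} = - \frac{76}{\left(-12\right) \left(-589\right)} = - \frac{76}{7068} = \left(-76\right) \frac{1}{7068} = - \frac{1}{93}$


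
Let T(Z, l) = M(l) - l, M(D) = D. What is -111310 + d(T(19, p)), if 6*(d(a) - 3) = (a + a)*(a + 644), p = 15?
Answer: -111307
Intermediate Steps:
T(Z, l) = 0 (T(Z, l) = l - l = 0)
d(a) = 3 + a*(644 + a)/3 (d(a) = 3 + ((a + a)*(a + 644))/6 = 3 + ((2*a)*(644 + a))/6 = 3 + (2*a*(644 + a))/6 = 3 + a*(644 + a)/3)
-111310 + d(T(19, p)) = -111310 + (3 + (⅓)*0² + (644/3)*0) = -111310 + (3 + (⅓)*0 + 0) = -111310 + (3 + 0 + 0) = -111310 + 3 = -111307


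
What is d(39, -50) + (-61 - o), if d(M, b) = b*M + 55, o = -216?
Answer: -1740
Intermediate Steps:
d(M, b) = 55 + M*b (d(M, b) = M*b + 55 = 55 + M*b)
d(39, -50) + (-61 - o) = (55 + 39*(-50)) + (-61 - 1*(-216)) = (55 - 1950) + (-61 + 216) = -1895 + 155 = -1740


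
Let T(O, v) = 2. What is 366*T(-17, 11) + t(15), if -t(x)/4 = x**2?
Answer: -168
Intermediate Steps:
t(x) = -4*x**2
366*T(-17, 11) + t(15) = 366*2 - 4*15**2 = 732 - 4*225 = 732 - 900 = -168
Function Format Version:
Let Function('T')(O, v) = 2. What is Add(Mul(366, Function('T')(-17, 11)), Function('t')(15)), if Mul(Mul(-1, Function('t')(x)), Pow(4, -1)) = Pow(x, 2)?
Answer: -168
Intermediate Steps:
Function('t')(x) = Mul(-4, Pow(x, 2))
Add(Mul(366, Function('T')(-17, 11)), Function('t')(15)) = Add(Mul(366, 2), Mul(-4, Pow(15, 2))) = Add(732, Mul(-4, 225)) = Add(732, -900) = -168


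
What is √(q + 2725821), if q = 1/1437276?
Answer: √1407724564707370443/718638 ≈ 1651.0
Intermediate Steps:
q = 1/1437276 ≈ 6.9576e-7
√(q + 2725821) = √(1/1437276 + 2725821) = √(3917757103597/1437276) = √1407724564707370443/718638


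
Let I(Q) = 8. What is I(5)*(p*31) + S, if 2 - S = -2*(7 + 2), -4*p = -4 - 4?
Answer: 516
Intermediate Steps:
p = 2 (p = -(-4 - 4)/4 = -1/4*(-8) = 2)
S = 20 (S = 2 - (-2)*(7 + 2) = 2 - (-2)*9 = 2 - 1*(-18) = 2 + 18 = 20)
I(5)*(p*31) + S = 8*(2*31) + 20 = 8*62 + 20 = 496 + 20 = 516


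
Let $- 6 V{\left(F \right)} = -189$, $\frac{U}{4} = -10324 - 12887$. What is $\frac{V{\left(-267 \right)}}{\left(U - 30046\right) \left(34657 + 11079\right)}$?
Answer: $- \frac{63}{11240994080} \approx -5.6045 \cdot 10^{-9}$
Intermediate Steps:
$U = -92844$ ($U = 4 \left(-10324 - 12887\right) = 4 \left(-23211\right) = -92844$)
$V{\left(F \right)} = \frac{63}{2}$ ($V{\left(F \right)} = \left(- \frac{1}{6}\right) \left(-189\right) = \frac{63}{2}$)
$\frac{V{\left(-267 \right)}}{\left(U - 30046\right) \left(34657 + 11079\right)} = \frac{63}{2 \left(-92844 - 30046\right) \left(34657 + 11079\right)} = \frac{63}{2 \left(\left(-122890\right) 45736\right)} = \frac{63}{2 \left(-5620497040\right)} = \frac{63}{2} \left(- \frac{1}{5620497040}\right) = - \frac{63}{11240994080}$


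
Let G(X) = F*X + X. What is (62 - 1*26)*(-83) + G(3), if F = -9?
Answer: -3012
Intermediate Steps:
G(X) = -8*X (G(X) = -9*X + X = -8*X)
(62 - 1*26)*(-83) + G(3) = (62 - 1*26)*(-83) - 8*3 = (62 - 26)*(-83) - 24 = 36*(-83) - 24 = -2988 - 24 = -3012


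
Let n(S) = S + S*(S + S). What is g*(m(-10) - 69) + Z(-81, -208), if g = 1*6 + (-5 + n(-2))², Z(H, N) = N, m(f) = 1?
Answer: -684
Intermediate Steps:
n(S) = S + 2*S² (n(S) = S + S*(2*S) = S + 2*S²)
g = 7 (g = 1*6 + (-5 - 2*(1 + 2*(-2)))² = 6 + (-5 - 2*(1 - 4))² = 6 + (-5 - 2*(-3))² = 6 + (-5 + 6)² = 6 + 1² = 6 + 1 = 7)
g*(m(-10) - 69) + Z(-81, -208) = 7*(1 - 69) - 208 = 7*(-68) - 208 = -476 - 208 = -684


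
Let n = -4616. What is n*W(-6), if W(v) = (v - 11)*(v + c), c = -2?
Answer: -627776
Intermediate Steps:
W(v) = (-11 + v)*(-2 + v) (W(v) = (v - 11)*(v - 2) = (-11 + v)*(-2 + v))
n*W(-6) = -4616*(22 + (-6)² - 13*(-6)) = -4616*(22 + 36 + 78) = -4616*136 = -627776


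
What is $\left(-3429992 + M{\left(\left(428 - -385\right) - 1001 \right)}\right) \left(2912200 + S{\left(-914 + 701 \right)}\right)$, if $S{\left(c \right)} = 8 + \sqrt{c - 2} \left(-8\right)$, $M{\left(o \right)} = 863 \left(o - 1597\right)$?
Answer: $-14474975516976 + 39763576 i \sqrt{215} \approx -1.4475 \cdot 10^{13} + 5.8305 \cdot 10^{8} i$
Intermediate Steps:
$M{\left(o \right)} = -1378211 + 863 o$ ($M{\left(o \right)} = 863 \left(-1597 + o\right) = -1378211 + 863 o$)
$S{\left(c \right)} = 8 - 8 \sqrt{-2 + c}$ ($S{\left(c \right)} = 8 + \sqrt{-2 + c} \left(-8\right) = 8 - 8 \sqrt{-2 + c}$)
$\left(-3429992 + M{\left(\left(428 - -385\right) - 1001 \right)}\right) \left(2912200 + S{\left(-914 + 701 \right)}\right) = \left(-3429992 - \left(1378211 - 863 \left(\left(428 - -385\right) - 1001\right)\right)\right) \left(2912200 + \left(8 - 8 \sqrt{-2 + \left(-914 + 701\right)}\right)\right) = \left(-3429992 - \left(1378211 - 863 \left(\left(428 + 385\right) - 1001\right)\right)\right) \left(2912200 + \left(8 - 8 \sqrt{-2 - 213}\right)\right) = \left(-3429992 - \left(1378211 - 863 \left(813 - 1001\right)\right)\right) \left(2912200 + \left(8 - 8 \sqrt{-215}\right)\right) = \left(-3429992 + \left(-1378211 + 863 \left(-188\right)\right)\right) \left(2912200 + \left(8 - 8 i \sqrt{215}\right)\right) = \left(-3429992 - 1540455\right) \left(2912200 + \left(8 - 8 i \sqrt{215}\right)\right) = \left(-3429992 - 1540455\right) \left(2912208 - 8 i \sqrt{215}\right) = - 4970447 \left(2912208 - 8 i \sqrt{215}\right) = -14474975516976 + 39763576 i \sqrt{215}$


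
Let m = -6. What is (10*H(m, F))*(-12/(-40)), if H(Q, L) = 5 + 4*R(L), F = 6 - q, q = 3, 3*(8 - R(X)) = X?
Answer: 99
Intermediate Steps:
R(X) = 8 - X/3
F = 3 (F = 6 - 1*3 = 6 - 3 = 3)
H(Q, L) = 37 - 4*L/3 (H(Q, L) = 5 + 4*(8 - L/3) = 5 + (32 - 4*L/3) = 37 - 4*L/3)
(10*H(m, F))*(-12/(-40)) = (10*(37 - 4/3*3))*(-12/(-40)) = (10*(37 - 4))*(-12*(-1/40)) = (10*33)*(3/10) = 330*(3/10) = 99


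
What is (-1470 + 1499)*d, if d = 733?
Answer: 21257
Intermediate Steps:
(-1470 + 1499)*d = (-1470 + 1499)*733 = 29*733 = 21257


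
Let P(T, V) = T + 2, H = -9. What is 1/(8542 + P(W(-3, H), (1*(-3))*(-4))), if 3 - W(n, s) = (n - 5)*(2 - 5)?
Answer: 1/8523 ≈ 0.00011733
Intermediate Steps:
W(n, s) = -12 + 3*n (W(n, s) = 3 - (n - 5)*(2 - 5) = 3 - (-5 + n)*(-3) = 3 - (15 - 3*n) = 3 + (-15 + 3*n) = -12 + 3*n)
P(T, V) = 2 + T
1/(8542 + P(W(-3, H), (1*(-3))*(-4))) = 1/(8542 + (2 + (-12 + 3*(-3)))) = 1/(8542 + (2 + (-12 - 9))) = 1/(8542 + (2 - 21)) = 1/(8542 - 19) = 1/8523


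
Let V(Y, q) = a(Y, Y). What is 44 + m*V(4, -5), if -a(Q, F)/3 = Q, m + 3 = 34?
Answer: -328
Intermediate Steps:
m = 31 (m = -3 + 34 = 31)
a(Q, F) = -3*Q
V(Y, q) = -3*Y
44 + m*V(4, -5) = 44 + 31*(-3*4) = 44 + 31*(-12) = 44 - 372 = -328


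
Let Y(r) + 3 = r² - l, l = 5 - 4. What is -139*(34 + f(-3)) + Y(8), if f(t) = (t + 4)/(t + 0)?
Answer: -13859/3 ≈ -4619.7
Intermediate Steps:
f(t) = (4 + t)/t
l = 1
Y(r) = -4 + r² (Y(r) = -3 + (r² - 1*1) = -3 + (r² - 1) = -3 + (-1 + r²) = -4 + r²)
-139*(34 + f(-3)) + Y(8) = -139*(34 + (4 - 3)/(-3)) + (-4 + 8²) = -139*(34 - ⅓*1) + (-4 + 64) = -139*(34 - ⅓) + 60 = -139*101/3 + 60 = -14039/3 + 60 = -13859/3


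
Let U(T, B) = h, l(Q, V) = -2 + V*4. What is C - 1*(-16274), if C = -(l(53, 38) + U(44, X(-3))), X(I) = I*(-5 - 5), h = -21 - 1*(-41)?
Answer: 16104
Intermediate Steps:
h = 20 (h = -21 + 41 = 20)
l(Q, V) = -2 + 4*V
X(I) = -10*I (X(I) = I*(-10) = -10*I)
U(T, B) = 20
C = -170 (C = -((-2 + 4*38) + 20) = -((-2 + 152) + 20) = -(150 + 20) = -1*170 = -170)
C - 1*(-16274) = -170 - 1*(-16274) = -170 + 16274 = 16104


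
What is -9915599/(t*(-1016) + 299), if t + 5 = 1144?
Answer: 9915599/1156925 ≈ 8.5706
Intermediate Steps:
t = 1139 (t = -5 + 1144 = 1139)
-9915599/(t*(-1016) + 299) = -9915599/(1139*(-1016) + 299) = -9915599/(-1157224 + 299) = -9915599/(-1156925) = -9915599*(-1/1156925) = 9915599/1156925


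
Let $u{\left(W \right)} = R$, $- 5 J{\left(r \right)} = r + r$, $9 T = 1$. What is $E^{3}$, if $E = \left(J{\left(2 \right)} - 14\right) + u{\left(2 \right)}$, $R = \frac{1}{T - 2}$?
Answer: $- \frac{2212245127}{614125} \approx -3602.3$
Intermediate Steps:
$T = \frac{1}{9}$ ($T = \frac{1}{9} \cdot 1 = \frac{1}{9} \approx 0.11111$)
$J{\left(r \right)} = - \frac{2 r}{5}$ ($J{\left(r \right)} = - \frac{r + r}{5} = - \frac{2 r}{5}$)
$R = - \frac{9}{17}$ ($R = \frac{1}{\frac{1}{9} - 2} = \frac{1}{- \frac{17}{9}} = - \frac{9}{17} \approx -0.52941$)
$u{\left(W \right)} = - \frac{9}{17}$
$E = - \frac{1303}{85}$ ($E = \left(\left(- \frac{2}{5}\right) 2 - 14\right) - \frac{9}{17} = \left(- \frac{4}{5} - 14\right) - \frac{9}{17} = - \frac{74}{5} - \frac{9}{17} = - \frac{1303}{85} \approx -15.329$)
$E^{3} = \left(- \frac{1303}{85}\right)^{3} = - \frac{2212245127}{614125}$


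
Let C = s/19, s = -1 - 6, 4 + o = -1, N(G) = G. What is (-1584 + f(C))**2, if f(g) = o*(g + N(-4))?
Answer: 880961761/361 ≈ 2.4403e+6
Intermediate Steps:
o = -5 (o = -4 - 1 = -5)
s = -7
C = -7/19 ≈ -0.36842
f(g) = 20 - 5*g (f(g) = -5*(g - 4) = -5*(-4 + g) = 20 - 5*g)
(-1584 + f(C))**2 = (-1584 + (20 - 5*(-7/19)))**2 = (-1584 + (20 + 35/19))**2 = (-1584 + 415/19)**2 = (-29681/19)**2 = 880961761/361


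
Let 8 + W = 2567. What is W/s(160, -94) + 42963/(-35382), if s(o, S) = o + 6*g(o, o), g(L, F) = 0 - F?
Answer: -20818823/4717600 ≈ -4.4130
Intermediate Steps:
W = 2559 (W = -8 + 2567 = 2559)
g(L, F) = -F
s(o, S) = -5*o (s(o, S) = o + 6*(-o) = o - 6*o = -5*o)
W/s(160, -94) + 42963/(-35382) = 2559/((-5*160)) + 42963/(-35382) = 2559/(-800) + 42963*(-1/35382) = 2559*(-1/800) - 14321/11794 = -2559/800 - 14321/11794 = -20818823/4717600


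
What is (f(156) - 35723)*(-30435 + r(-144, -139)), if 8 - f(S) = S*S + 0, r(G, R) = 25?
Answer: 1826150910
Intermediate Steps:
f(S) = 8 - S² (f(S) = 8 - (S*S + 0) = 8 - (S² + 0) = 8 - S²)
(f(156) - 35723)*(-30435 + r(-144, -139)) = ((8 - 1*156²) - 35723)*(-30435 + 25) = ((8 - 1*24336) - 35723)*(-30410) = ((8 - 24336) - 35723)*(-30410) = (-24328 - 35723)*(-30410) = -60051*(-30410) = 1826150910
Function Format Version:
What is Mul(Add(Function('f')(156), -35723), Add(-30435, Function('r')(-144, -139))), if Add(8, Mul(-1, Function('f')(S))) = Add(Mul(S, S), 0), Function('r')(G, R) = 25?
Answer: 1826150910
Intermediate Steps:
Function('f')(S) = Add(8, Mul(-1, Pow(S, 2))) (Function('f')(S) = Add(8, Mul(-1, Add(Mul(S, S), 0))) = Add(8, Mul(-1, Add(Pow(S, 2), 0))) = Add(8, Mul(-1, Pow(S, 2))))
Mul(Add(Function('f')(156), -35723), Add(-30435, Function('r')(-144, -139))) = Mul(Add(Add(8, Mul(-1, Pow(156, 2))), -35723), Add(-30435, 25)) = Mul(Add(Add(8, Mul(-1, 24336)), -35723), -30410) = Mul(Add(Add(8, -24336), -35723), -30410) = Mul(Add(-24328, -35723), -30410) = Mul(-60051, -30410) = 1826150910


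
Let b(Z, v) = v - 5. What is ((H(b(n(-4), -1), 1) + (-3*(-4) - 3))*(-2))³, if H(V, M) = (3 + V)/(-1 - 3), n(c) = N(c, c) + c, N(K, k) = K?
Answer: -59319/8 ≈ -7414.9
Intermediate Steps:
n(c) = 2*c (n(c) = c + c = 2*c)
b(Z, v) = -5 + v
H(V, M) = -¾ - V/4 (H(V, M) = (3 + V)/(-4) = (3 + V)*(-¼) = -¾ - V/4)
((H(b(n(-4), -1), 1) + (-3*(-4) - 3))*(-2))³ = (((-¾ - (-5 - 1)/4) + (-3*(-4) - 3))*(-2))³ = (((-¾ - ¼*(-6)) + (12 - 3))*(-2))³ = (((-¾ + 3/2) + 9)*(-2))³ = ((¾ + 9)*(-2))³ = ((39/4)*(-2))³ = (-39/2)³ = -59319/8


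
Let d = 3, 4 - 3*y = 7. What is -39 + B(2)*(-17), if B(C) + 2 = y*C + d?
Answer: -22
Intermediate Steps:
y = -1 (y = 4/3 - ⅓*7 = 4/3 - 7/3 = -1)
B(C) = 1 - C (B(C) = -2 + (-C + 3) = -2 + (3 - C) = 1 - C)
-39 + B(2)*(-17) = -39 + (1 - 1*2)*(-17) = -39 + (1 - 2)*(-17) = -39 - 1*(-17) = -39 + 17 = -22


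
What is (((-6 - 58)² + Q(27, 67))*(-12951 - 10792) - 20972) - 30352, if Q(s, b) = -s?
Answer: -96661591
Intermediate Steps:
(((-6 - 58)² + Q(27, 67))*(-12951 - 10792) - 20972) - 30352 = (((-6 - 58)² - 1*27)*(-12951 - 10792) - 20972) - 30352 = (((-64)² - 27)*(-23743) - 20972) - 30352 = ((4096 - 27)*(-23743) - 20972) - 30352 = (4069*(-23743) - 20972) - 30352 = (-96610267 - 20972) - 30352 = -96631239 - 30352 = -96661591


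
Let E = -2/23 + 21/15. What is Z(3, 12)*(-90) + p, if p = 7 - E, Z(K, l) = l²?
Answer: -1489746/115 ≈ -12954.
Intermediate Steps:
E = 151/115 (E = -2*1/23 + 21*(1/15) = -2/23 + 7/5 = 151/115 ≈ 1.3130)
p = 654/115 (p = 7 - 1*151/115 = 7 - 151/115 = 654/115 ≈ 5.6870)
Z(3, 12)*(-90) + p = 12²*(-90) + 654/115 = 144*(-90) + 654/115 = -12960 + 654/115 = -1489746/115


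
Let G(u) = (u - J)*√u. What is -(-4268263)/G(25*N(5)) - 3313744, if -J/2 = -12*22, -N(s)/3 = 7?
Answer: -3313744 + 4268263*I*√21/110565 ≈ -3.3137e+6 + 176.91*I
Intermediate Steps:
N(s) = -21 (N(s) = -3*7 = -21)
J = 528 (J = -(-24)*22 = -2*(-264) = 528)
G(u) = √u*(-528 + u) (G(u) = (u - 1*528)*√u = (u - 528)*√u = (-528 + u)*√u = √u*(-528 + u))
-(-4268263)/G(25*N(5)) - 3313744 = -(-4268263)/(√(25*(-21))*(-528 + 25*(-21))) - 3313744 = -(-4268263)/(√(-525)*(-528 - 525)) - 3313744 = -(-4268263)/((5*I*√21)*(-1053)) - 3313744 = -(-4268263)/((-5265*I*√21)) - 3313744 = -(-4268263)*I*√21/110565 - 3313744 = 4268263*I*√21/110565 - 3313744 = -3313744 + 4268263*I*√21/110565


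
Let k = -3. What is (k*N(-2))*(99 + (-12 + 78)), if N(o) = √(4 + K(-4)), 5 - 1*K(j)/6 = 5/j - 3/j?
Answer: -495*√37 ≈ -3011.0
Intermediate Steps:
K(j) = 30 - 12/j (K(j) = 30 - 6*(5/j - 3/j) = 30 - 12/j)
N(o) = √37 (N(o) = √(4 + (30 - 12/(-4))) = √(4 + (30 - 12*(-¼))) = √(4 + (30 + 3)) = √(4 + 33) = √37)
(k*N(-2))*(99 + (-12 + 78)) = (-3*√37)*(99 + (-12 + 78)) = (-3*√37)*(99 + 66) = -3*√37*165 = -495*√37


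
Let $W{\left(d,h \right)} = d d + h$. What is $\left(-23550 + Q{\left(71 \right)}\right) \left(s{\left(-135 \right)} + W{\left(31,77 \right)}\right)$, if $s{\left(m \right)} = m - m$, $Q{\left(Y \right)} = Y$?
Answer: $-24371202$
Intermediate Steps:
$s{\left(m \right)} = 0$
$W{\left(d,h \right)} = h + d^{2}$ ($W{\left(d,h \right)} = d^{2} + h = h + d^{2}$)
$\left(-23550 + Q{\left(71 \right)}\right) \left(s{\left(-135 \right)} + W{\left(31,77 \right)}\right) = \left(-23550 + 71\right) \left(0 + \left(77 + 31^{2}\right)\right) = - 23479 \left(0 + \left(77 + 961\right)\right) = - 23479 \left(0 + 1038\right) = \left(-23479\right) 1038 = -24371202$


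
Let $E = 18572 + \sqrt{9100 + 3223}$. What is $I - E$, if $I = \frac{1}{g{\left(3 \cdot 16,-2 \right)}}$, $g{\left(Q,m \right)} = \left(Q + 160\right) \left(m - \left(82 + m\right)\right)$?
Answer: $- \frac{316764033}{17056} - \sqrt{12323} \approx -18683.0$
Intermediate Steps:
$E = 18572 + \sqrt{12323} \approx 18683.0$
$g{\left(Q,m \right)} = -13120 - 82 Q$ ($g{\left(Q,m \right)} = \left(160 + Q\right) \left(-82\right) = -13120 - 82 Q$)
$I = - \frac{1}{17056}$ ($I = \frac{1}{-13120 - 82 \cdot 3 \cdot 16} = \frac{1}{-13120 - 3936} = \frac{1}{-17056} = - \frac{1}{17056} \approx -5.863 \cdot 10^{-5}$)
$I - E = - \frac{1}{17056} - \left(18572 + \sqrt{12323}\right) = - \frac{316764033}{17056} - \sqrt{12323}$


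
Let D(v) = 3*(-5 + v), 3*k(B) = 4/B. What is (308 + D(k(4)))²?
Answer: 86436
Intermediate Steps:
k(B) = 4/(3*B) (k(B) = (4/B)/3 = 4/(3*B))
D(v) = -15 + 3*v
(308 + D(k(4)))² = (308 + (-15 + 3*((4/3)/4)))² = (308 + (-15 + 3*((4/3)*(¼))))² = (308 + (-15 + 3*(⅓)))² = (308 + (-15 + 1))² = (308 - 14)² = 294² = 86436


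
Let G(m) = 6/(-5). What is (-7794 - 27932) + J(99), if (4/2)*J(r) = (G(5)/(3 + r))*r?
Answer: -6073519/170 ≈ -35727.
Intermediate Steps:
G(m) = -6/5 (G(m) = 6*(-⅕) = -6/5)
J(r) = -3*r/(5*(3 + r)) (J(r) = ((-6/5/(3 + r))*r)/2 = ((-6/(5*(3 + r)))*r)/2 = (-6*r/(5*(3 + r)))/2 = -3*r/(5*(3 + r)))
(-7794 - 27932) + J(99) = (-7794 - 27932) - 3*99/(15 + 5*99) = -35726 - 3*99/(15 + 495) = -35726 - 3*99/510 = -35726 - 3*99*1/510 = -35726 - 99/170 = -6073519/170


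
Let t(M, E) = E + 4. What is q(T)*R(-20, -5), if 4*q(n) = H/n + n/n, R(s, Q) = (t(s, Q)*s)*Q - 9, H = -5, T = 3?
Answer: 109/6 ≈ 18.167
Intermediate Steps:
t(M, E) = 4 + E
R(s, Q) = -9 + Q*s*(4 + Q) (R(s, Q) = ((4 + Q)*s)*Q - 9 = (s*(4 + Q))*Q - 9 = Q*s*(4 + Q) - 9 = -9 + Q*s*(4 + Q))
q(n) = ¼ - 5/(4*n) (q(n) = (-5/n + n/n)/4 = (-5/n + 1)/4 = (1 - 5/n)/4 = ¼ - 5/(4*n))
q(T)*R(-20, -5) = ((¼)*(-5 + 3)/3)*(-9 - 5*(-20)*(4 - 5)) = ((¼)*(⅓)*(-2))*(-9 - 5*(-20)*(-1)) = -(-9 - 100)/6 = -⅙*(-109) = 109/6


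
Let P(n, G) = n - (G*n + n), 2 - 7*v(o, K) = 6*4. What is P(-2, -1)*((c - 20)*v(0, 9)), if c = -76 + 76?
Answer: -880/7 ≈ -125.71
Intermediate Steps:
v(o, K) = -22/7 (v(o, K) = 2/7 - 6*4/7 = 2/7 - ⅐*24 = 2/7 - 24/7 = -22/7)
c = 0
P(n, G) = -G*n (P(n, G) = n - (n + G*n) = n + (-n - G*n) = -G*n)
P(-2, -1)*((c - 20)*v(0, 9)) = (-1*(-1)*(-2))*((0 - 20)*(-22/7)) = -(-40)*(-22)/7 = -2*440/7 = -880/7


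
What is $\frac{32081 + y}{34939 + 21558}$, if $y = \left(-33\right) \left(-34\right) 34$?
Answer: $\frac{70229}{56497} \approx 1.2431$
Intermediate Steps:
$y = 38148$ ($y = 1122 \cdot 34 = 38148$)
$\frac{32081 + y}{34939 + 21558} = \frac{32081 + 38148}{34939 + 21558} = \frac{70229}{56497}$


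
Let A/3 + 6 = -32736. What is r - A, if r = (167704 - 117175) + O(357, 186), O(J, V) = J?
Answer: 149112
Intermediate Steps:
A = -98226 (A = -18 + 3*(-32736) = -18 - 98208 = -98226)
r = 50886 (r = (167704 - 117175) + 357 = 50529 + 357 = 50886)
r - A = 50886 - 1*(-98226) = 50886 + 98226 = 149112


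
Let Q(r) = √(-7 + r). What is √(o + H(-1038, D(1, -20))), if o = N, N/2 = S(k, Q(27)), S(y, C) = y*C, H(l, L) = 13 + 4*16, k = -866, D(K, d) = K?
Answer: √(77 - 3464*√5) ≈ 87.571*I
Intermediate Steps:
H(l, L) = 77 (H(l, L) = 13 + 64 = 77)
S(y, C) = C*y
N = -3464*√5 (N = 2*(√(-7 + 27)*(-866)) = 2*(√20*(-866)) = 2*((2*√5)*(-866)) = 2*(-1732*√5) = -3464*√5 ≈ -7745.7)
o = -3464*√5 ≈ -7745.7
√(o + H(-1038, D(1, -20))) = √(-3464*√5 + 77) = √(77 - 3464*√5)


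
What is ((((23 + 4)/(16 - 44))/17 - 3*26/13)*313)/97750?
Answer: -902379/46529000 ≈ -0.019394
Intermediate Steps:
((((23 + 4)/(16 - 44))/17 - 3*26/13)*313)/97750 = (((27/(-28))*(1/17) - 78*1/13)*313)*(1/97750) = (((27*(-1/28))*(1/17) - 6)*313)*(1/97750) = ((-27/28*1/17 - 6)*313)*(1/97750) = ((-27/476 - 6)*313)*(1/97750) = -2883/476*313*(1/97750) = -902379/476*1/97750 = -902379/46529000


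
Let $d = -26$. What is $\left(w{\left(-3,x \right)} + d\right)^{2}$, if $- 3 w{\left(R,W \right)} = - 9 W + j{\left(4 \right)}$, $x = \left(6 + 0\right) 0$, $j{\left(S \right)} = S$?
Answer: $\frac{6724}{9} \approx 747.11$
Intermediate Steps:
$x = 0$ ($x = 6 \cdot 0 = 0$)
$w{\left(R,W \right)} = - \frac{4}{3} + 3 W$ ($w{\left(R,W \right)} = - \frac{- 9 W + 4}{3} = - \frac{4 - 9 W}{3} = - \frac{4}{3} + 3 W$)
$\left(w{\left(-3,x \right)} + d\right)^{2} = \left(\left(- \frac{4}{3} + 3 \cdot 0\right) - 26\right)^{2} = \left(\left(- \frac{4}{3} + 0\right) - 26\right)^{2} = \left(- \frac{4}{3} - 26\right)^{2} = \left(- \frac{82}{3}\right)^{2} = \frac{6724}{9}$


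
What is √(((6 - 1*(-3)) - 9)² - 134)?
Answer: I*√134 ≈ 11.576*I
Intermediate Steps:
√(((6 - 1*(-3)) - 9)² - 134) = √(((6 + 3) - 9)² - 134) = √((9 - 9)² - 134) = √(0² - 134) = √(0 - 134) = √(-134) = I*√134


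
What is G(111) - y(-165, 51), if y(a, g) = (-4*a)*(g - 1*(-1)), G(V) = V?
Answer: -34209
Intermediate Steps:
y(a, g) = -4*a*(1 + g) (y(a, g) = (-4*a)*(g + 1) = (-4*a)*(1 + g) = -4*a*(1 + g))
G(111) - y(-165, 51) = 111 - (-4)*(-165)*(1 + 51) = 111 - (-4)*(-165)*52 = 111 - 1*34320 = 111 - 34320 = -34209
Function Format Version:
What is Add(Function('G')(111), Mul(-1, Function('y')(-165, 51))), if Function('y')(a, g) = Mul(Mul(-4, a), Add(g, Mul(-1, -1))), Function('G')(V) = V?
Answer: -34209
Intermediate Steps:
Function('y')(a, g) = Mul(-4, a, Add(1, g)) (Function('y')(a, g) = Mul(Mul(-4, a), Add(g, 1)) = Mul(Mul(-4, a), Add(1, g)) = Mul(-4, a, Add(1, g)))
Add(Function('G')(111), Mul(-1, Function('y')(-165, 51))) = Add(111, Mul(-1, Mul(-4, -165, Add(1, 51)))) = Add(111, Mul(-1, Mul(-4, -165, 52))) = Add(111, Mul(-1, 34320)) = Add(111, -34320) = -34209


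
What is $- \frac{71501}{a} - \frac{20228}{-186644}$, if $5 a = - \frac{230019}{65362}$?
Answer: $\frac{1090340033302493}{10732916559} \approx 1.0159 \cdot 10^{5}$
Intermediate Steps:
$a = - \frac{230019}{326810}$ ($a = \frac{\left(-230019\right) \frac{1}{65362}}{5} = \frac{1}{5} \left(- \frac{230019}{65362}\right) = - \frac{230019}{326810} \approx -0.70383$)
$- \frac{71501}{a} - \frac{20228}{-186644} = - \frac{71501}{- \frac{230019}{326810}} - \frac{20228}{-186644} = \left(-71501\right) \left(- \frac{326810}{230019}\right) - - \frac{5057}{46661} = \frac{23367241810}{230019} + \frac{5057}{46661} = \frac{1090340033302493}{10732916559}$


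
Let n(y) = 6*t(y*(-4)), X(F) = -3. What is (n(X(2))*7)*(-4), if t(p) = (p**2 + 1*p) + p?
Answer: -28224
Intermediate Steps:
t(p) = p**2 + 2*p (t(p) = (p**2 + p) + p = (p + p**2) + p = p**2 + 2*p)
n(y) = -24*y*(2 - 4*y) (n(y) = 6*((y*(-4))*(2 + y*(-4))) = 6*((-4*y)*(2 - 4*y)) = 6*(-4*y*(2 - 4*y)) = -24*y*(2 - 4*y))
(n(X(2))*7)*(-4) = ((48*(-3)*(-1 + 2*(-3)))*7)*(-4) = ((48*(-3)*(-1 - 6))*7)*(-4) = ((48*(-3)*(-7))*7)*(-4) = (1008*7)*(-4) = 7056*(-4) = -28224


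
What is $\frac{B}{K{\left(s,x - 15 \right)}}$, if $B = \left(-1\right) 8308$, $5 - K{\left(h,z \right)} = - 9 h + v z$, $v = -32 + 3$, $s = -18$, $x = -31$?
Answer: $\frac{8308}{1491} \approx 5.5721$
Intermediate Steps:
$v = -29$
$K{\left(h,z \right)} = 5 + 9 h + 29 z$ ($K{\left(h,z \right)} = 5 - \left(- 9 h - 29 z\right) = 5 - \left(- 29 z - 9 h\right) = 5 + \left(9 h + 29 z\right) = 5 + 9 h + 29 z$)
$B = -8308$
$\frac{B}{K{\left(s,x - 15 \right)}} = - \frac{8308}{5 + 9 \left(-18\right) + 29 \left(-31 - 15\right)} = - \frac{8308}{5 - 162 + 29 \left(-46\right)} = - \frac{8308}{5 - 162 - 1334} = - \frac{8308}{-1491} = \left(-8308\right) \left(- \frac{1}{1491}\right) = \frac{8308}{1491}$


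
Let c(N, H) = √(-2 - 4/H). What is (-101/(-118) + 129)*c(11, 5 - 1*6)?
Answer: 15323*√2/118 ≈ 183.64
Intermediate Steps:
(-101/(-118) + 129)*c(11, 5 - 1*6) = (-101/(-118) + 129)*(√2*√((-2 - (5 - 1*6))/(5 - 1*6))) = (-101*(-1/118) + 129)*(√2*√((-2 - (5 - 6))/(5 - 6))) = (101/118 + 129)*(√2*√((-2 - 1*(-1))/(-1))) = 15323*(√2*√(-(-2 + 1)))/118 = 15323*(√2*√(-1*(-1)))/118 = 15323*(√2*√1)/118 = 15323*(√2*1)/118 = 15323*√2/118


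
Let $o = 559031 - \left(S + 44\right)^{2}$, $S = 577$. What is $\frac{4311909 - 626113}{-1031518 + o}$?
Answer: $- \frac{921449}{214532} \approx -4.2952$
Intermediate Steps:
$o = 173390$ ($o = 559031 - \left(577 + 44\right)^{2} = 559031 - 621^{2} = 559031 - 385641 = 173390$)
$\frac{4311909 - 626113}{-1031518 + o} = \frac{4311909 - 626113}{-1031518 + 173390} = \frac{3685796}{-858128} = 3685796 \left(- \frac{1}{858128}\right) = - \frac{921449}{214532}$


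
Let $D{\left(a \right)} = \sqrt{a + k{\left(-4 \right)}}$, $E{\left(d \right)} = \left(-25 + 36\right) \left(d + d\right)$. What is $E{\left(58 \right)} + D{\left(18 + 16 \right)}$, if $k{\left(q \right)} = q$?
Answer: $1276 + \sqrt{30} \approx 1281.5$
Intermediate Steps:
$E{\left(d \right)} = 22 d$ ($E{\left(d \right)} = 11 \cdot 2 d = 22 d$)
$D{\left(a \right)} = \sqrt{-4 + a}$ ($D{\left(a \right)} = \sqrt{a - 4} = \sqrt{-4 + a}$)
$E{\left(58 \right)} + D{\left(18 + 16 \right)} = 22 \cdot 58 + \sqrt{-4 + \left(18 + 16\right)} = 1276 + \sqrt{-4 + 34} = 1276 + \sqrt{30}$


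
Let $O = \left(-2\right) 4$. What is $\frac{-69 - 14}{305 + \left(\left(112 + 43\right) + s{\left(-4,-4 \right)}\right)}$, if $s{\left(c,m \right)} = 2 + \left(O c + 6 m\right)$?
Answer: $- \frac{83}{470} \approx -0.1766$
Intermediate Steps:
$O = -8$
$s{\left(c,m \right)} = 2 - 8 c + 6 m$ ($s{\left(c,m \right)} = 2 - \left(- 6 m + 8 c\right) = 2 - 8 c + 6 m$)
$\frac{-69 - 14}{305 + \left(\left(112 + 43\right) + s{\left(-4,-4 \right)}\right)} = \frac{-69 - 14}{305 + \left(\left(112 + 43\right) + \left(2 - -32 + 6 \left(-4\right)\right)\right)} = - \frac{83}{305 + \left(155 + \left(2 + 32 - 24\right)\right)} = - \frac{83}{305 + \left(155 + 10\right)} = - \frac{83}{305 + 165} = - \frac{83}{470}$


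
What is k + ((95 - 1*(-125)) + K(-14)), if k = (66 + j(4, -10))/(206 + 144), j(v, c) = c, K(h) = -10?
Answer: 5254/25 ≈ 210.16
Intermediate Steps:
k = 4/25 (k = (66 - 10)/(206 + 144) = 56/350 = 56*(1/350) = 4/25 ≈ 0.16000)
k + ((95 - 1*(-125)) + K(-14)) = 4/25 + ((95 - 1*(-125)) - 10) = 4/25 + ((95 + 125) - 10) = 4/25 + (220 - 10) = 4/25 + 210 = 5254/25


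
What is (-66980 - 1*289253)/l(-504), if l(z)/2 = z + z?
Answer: 356233/2016 ≈ 176.70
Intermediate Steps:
l(z) = 4*z (l(z) = 2*(z + z) = 2*(2*z) = 4*z)
(-66980 - 1*289253)/l(-504) = (-66980 - 1*289253)/((4*(-504))) = (-66980 - 289253)/(-2016) = -356233*(-1/2016) = 356233/2016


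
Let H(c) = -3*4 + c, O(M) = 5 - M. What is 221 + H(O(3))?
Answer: 211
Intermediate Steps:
H(c) = -12 + c
221 + H(O(3)) = 221 + (-12 + (5 - 1*3)) = 221 + (-12 + (5 - 3)) = 221 + (-12 + 2) = 221 - 10 = 211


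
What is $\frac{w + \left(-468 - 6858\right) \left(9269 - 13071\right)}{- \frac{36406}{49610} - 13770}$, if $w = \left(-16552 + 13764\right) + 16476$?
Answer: $- \frac{98749201100}{48797579} \approx -2023.7$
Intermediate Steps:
$w = 13688$ ($w = -2788 + 16476 = 13688$)
$\frac{w + \left(-468 - 6858\right) \left(9269 - 13071\right)}{- \frac{36406}{49610} - 13770} = \frac{13688 + \left(-468 - 6858\right) \left(9269 - 13071\right)}{- \frac{36406}{49610} - 13770} = \frac{13688 - -27853452}{\left(-36406\right) \frac{1}{49610} - 13770} = \frac{13688 + 27853452}{- \frac{18203}{24805} - 13770} = \frac{27867140}{- \frac{341583053}{24805}} = 27867140 \left(- \frac{24805}{341583053}\right) = - \frac{98749201100}{48797579}$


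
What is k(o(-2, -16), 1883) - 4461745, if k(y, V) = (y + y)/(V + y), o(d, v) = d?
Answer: -8392542349/1881 ≈ -4.4617e+6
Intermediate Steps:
k(y, V) = 2*y/(V + y) (k(y, V) = (2*y)/(V + y) = 2*y/(V + y))
k(o(-2, -16), 1883) - 4461745 = 2*(-2)/(1883 - 2) - 4461745 = 2*(-2)/1881 - 4461745 = 2*(-2)*(1/1881) - 4461745 = -4/1881 - 4461745 = -8392542349/1881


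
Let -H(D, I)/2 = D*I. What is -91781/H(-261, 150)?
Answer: -91781/78300 ≈ -1.1722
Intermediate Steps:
H(D, I) = -2*D*I
-91781/H(-261, 150) = -91781/((-2*(-261)*150)) = -91781/78300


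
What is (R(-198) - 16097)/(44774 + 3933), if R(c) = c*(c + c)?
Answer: 62311/48707 ≈ 1.2793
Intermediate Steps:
R(c) = 2*c**2 (R(c) = c*(2*c) = 2*c**2)
(R(-198) - 16097)/(44774 + 3933) = (2*(-198)**2 - 16097)/(44774 + 3933) = (2*39204 - 16097)/48707 = (78408 - 16097)*(1/48707) = 62311*(1/48707) = 62311/48707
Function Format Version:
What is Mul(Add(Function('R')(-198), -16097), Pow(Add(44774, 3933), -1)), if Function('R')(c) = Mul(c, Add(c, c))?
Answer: Rational(62311, 48707) ≈ 1.2793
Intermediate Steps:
Function('R')(c) = Mul(2, Pow(c, 2)) (Function('R')(c) = Mul(c, Mul(2, c)) = Mul(2, Pow(c, 2)))
Mul(Add(Function('R')(-198), -16097), Pow(Add(44774, 3933), -1)) = Mul(Add(Mul(2, Pow(-198, 2)), -16097), Pow(Add(44774, 3933), -1)) = Mul(Add(Mul(2, 39204), -16097), Pow(48707, -1)) = Mul(Add(78408, -16097), Rational(1, 48707)) = Mul(62311, Rational(1, 48707)) = Rational(62311, 48707)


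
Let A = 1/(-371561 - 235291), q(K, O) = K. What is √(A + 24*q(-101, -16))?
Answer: I*√2755200323377/33714 ≈ 49.234*I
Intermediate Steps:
A = -1/606852 (A = 1/(-606852) = -1/606852 ≈ -1.6478e-6)
√(A + 24*q(-101, -16)) = √(-1/606852 + 24*(-101)) = √(-1/606852 - 2424) = √(-1471009249/606852) = I*√2755200323377/33714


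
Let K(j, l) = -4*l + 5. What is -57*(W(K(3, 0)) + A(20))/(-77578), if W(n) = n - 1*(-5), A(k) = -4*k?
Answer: -1995/38789 ≈ -0.051432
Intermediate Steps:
K(j, l) = 5 - 4*l
W(n) = 5 + n (W(n) = n + 5 = 5 + n)
-57*(W(K(3, 0)) + A(20))/(-77578) = -57*((5 + (5 - 4*0)) - 4*20)/(-77578) = -57*((5 + (5 + 0)) - 80)*(-1/77578) = -57*((5 + 5) - 80)*(-1/77578) = -57*(10 - 80)*(-1/77578) = -57*(-70)*(-1/77578) = 3990*(-1/77578) = -1995/38789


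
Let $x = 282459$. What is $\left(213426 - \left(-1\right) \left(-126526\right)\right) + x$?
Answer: $369359$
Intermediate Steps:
$\left(213426 - \left(-1\right) \left(-126526\right)\right) + x = \left(213426 - \left(-1\right) \left(-126526\right)\right) + 282459 = \left(213426 - 126526\right) + 282459 = 86900 + 282459 = 369359$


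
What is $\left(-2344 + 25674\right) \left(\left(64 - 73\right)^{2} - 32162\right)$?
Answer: $-748449730$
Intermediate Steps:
$\left(-2344 + 25674\right) \left(\left(64 - 73\right)^{2} - 32162\right) = 23330 \left(\left(-9\right)^{2} - 32162\right) = 23330 \left(81 - 32162\right) = 23330 \left(-32081\right) = -748449730$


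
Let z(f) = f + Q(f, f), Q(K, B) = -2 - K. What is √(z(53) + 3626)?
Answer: 2*√906 ≈ 60.200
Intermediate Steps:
z(f) = -2 (z(f) = f + (-2 - f) = -2)
√(z(53) + 3626) = √(-2 + 3626) = √3624 = 2*√906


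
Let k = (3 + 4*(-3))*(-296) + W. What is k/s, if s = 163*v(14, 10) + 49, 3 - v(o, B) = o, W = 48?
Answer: -339/218 ≈ -1.5550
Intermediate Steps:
v(o, B) = 3 - o
s = -1744 (s = 163*(3 - 1*14) + 49 = 163*(3 - 14) + 49 = 163*(-11) + 49 = -1793 + 49 = -1744)
k = 2712 (k = (3 + 4*(-3))*(-296) + 48 = (3 - 12)*(-296) + 48 = -9*(-296) + 48 = 2664 + 48 = 2712)
k/s = 2712/(-1744) = 2712*(-1/1744) = -339/218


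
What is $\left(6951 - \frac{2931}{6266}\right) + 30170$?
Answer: $\frac{232597255}{6266} \approx 37121.0$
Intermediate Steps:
$\left(6951 - \frac{2931}{6266}\right) + 30170 = \frac{43552035}{6266} + 30170 = \frac{232597255}{6266}$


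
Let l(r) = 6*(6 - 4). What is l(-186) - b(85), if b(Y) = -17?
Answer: 29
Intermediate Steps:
l(r) = 12 (l(r) = 6*2 = 12)
l(-186) - b(85) = 12 - 1*(-17) = 12 + 17 = 29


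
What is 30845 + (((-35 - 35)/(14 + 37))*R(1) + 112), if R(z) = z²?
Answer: 1578737/51 ≈ 30956.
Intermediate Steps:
30845 + (((-35 - 35)/(14 + 37))*R(1) + 112) = 30845 + (((-35 - 35)/(14 + 37))*1² + 112) = 30845 + (-70/51*1 + 112) = 30845 + (-70/51 + 112) = 30845 + 5642/51 = 1578737/51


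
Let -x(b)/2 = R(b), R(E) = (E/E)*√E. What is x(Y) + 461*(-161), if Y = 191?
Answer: -74221 - 2*√191 ≈ -74249.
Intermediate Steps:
R(E) = √E (R(E) = 1*√E = √E)
x(b) = -2*√b
x(Y) + 461*(-161) = -2*√191 + 461*(-161) = -2*√191 - 74221 = -74221 - 2*√191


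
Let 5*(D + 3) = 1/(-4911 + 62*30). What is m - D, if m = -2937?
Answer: -44758169/15255 ≈ -2934.0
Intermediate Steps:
D = -45766/15255 (D = -3 + 1/(5*(-4911 + 62*30)) = -3 + 1/(5*(-4911 + 1860)) = -3 + (⅕)/(-3051) = -3 + (⅕)*(-1/3051) = -3 - 1/15255 = -45766/15255 ≈ -3.0001)
m - D = -2937 - 1*(-45766/15255) = -2937 + 45766/15255 = -44758169/15255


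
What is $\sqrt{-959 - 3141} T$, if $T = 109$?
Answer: $1090 i \sqrt{41} \approx 6979.4 i$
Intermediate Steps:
$\sqrt{-959 - 3141} T = \sqrt{-959 - 3141} \cdot 109 = \sqrt{-4100} \cdot 109 = 10 i \sqrt{41} \cdot 109 = 1090 i \sqrt{41}$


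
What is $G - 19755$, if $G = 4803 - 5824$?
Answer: $-20776$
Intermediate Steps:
$G = -1021$ ($G = 4803 - 5824 = -1021$)
$G - 19755 = -1021 - 19755 = -20776$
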